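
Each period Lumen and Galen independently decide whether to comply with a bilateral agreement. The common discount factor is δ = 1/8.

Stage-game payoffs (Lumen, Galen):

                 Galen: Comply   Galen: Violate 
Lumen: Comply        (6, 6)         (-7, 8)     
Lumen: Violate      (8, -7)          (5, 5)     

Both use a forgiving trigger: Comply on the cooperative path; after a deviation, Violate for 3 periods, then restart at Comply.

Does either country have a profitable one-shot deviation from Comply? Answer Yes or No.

Comparing payoff streams over the 4 periods until play realigns: cooperate → 6(1+δ+…+δ^3); deviate → 8 + 5(δ+…+δ^3).
Cooperation is sustained iff (6−5)(δ+…+δ^3) ≥ 8−6.
δ+…+δ^3 = 1/8·(1−(1/8)^3)/(1−1/8) = 0.1426, and (8−6)/(6−5) = 2.0000.
0.1426 < 2.0000, so cooperation is not sustainable.

Yes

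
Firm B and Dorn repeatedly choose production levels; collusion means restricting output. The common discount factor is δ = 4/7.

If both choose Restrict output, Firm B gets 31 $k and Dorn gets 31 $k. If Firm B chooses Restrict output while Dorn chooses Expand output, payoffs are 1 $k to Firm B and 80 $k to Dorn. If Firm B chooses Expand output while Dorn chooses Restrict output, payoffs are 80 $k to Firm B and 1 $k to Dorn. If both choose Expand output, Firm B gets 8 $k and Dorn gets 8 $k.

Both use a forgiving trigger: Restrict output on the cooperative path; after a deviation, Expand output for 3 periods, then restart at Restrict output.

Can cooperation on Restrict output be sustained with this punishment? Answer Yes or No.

Comparing payoff streams over the 4 periods until play realigns: cooperate → 31(1+δ+…+δ^3); deviate → 80 + 8(δ+…+δ^3).
Cooperation is sustained iff (31−8)(δ+…+δ^3) ≥ 80−31.
δ+…+δ^3 = 4/7·(1−(4/7)^3)/(1−4/7) = 1.0845, and (80−31)/(31−8) = 2.1304.
1.0845 < 2.1304, so cooperation is not sustainable.

No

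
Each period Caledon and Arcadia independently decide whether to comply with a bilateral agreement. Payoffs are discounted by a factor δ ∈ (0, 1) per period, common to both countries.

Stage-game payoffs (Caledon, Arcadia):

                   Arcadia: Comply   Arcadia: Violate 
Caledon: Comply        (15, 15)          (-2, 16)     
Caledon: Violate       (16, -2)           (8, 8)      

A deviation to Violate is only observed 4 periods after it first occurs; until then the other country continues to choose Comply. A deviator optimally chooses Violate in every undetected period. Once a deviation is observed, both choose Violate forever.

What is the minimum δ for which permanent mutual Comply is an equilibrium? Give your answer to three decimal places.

0.595

The best deviation is to choose Violate for all 4 undetected periods, earning 16 each, then 8 forever once detected.
Deviation value: 16(1−δ^4)/(1−δ) + 8δ^4/(1−δ); cooperation value: 15/(1−δ).
IC: 15 ≥ 16(1−δ^4) + 8δ^4 = 16 − 8δ^4.
So δ^4 ≥ 1/8, giving δ ≥ (1/8)^(1/4) ≈ 0.595.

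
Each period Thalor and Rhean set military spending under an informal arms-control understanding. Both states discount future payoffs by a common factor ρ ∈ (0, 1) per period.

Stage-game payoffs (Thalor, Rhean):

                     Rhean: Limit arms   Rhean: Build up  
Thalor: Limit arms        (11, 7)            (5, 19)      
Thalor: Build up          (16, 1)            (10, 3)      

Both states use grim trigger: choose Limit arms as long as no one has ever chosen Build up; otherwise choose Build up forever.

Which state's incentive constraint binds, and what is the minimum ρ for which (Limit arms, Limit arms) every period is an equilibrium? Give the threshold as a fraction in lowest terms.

Thalor: cooperation gives 11 each period; deviation gives 16 once then 10 forever.
  11/(1−ρ) ≥ 16 + 10ρ/(1−ρ) ⇒ ρ ≥ 5/6.
Rhean: cooperation gives 7 each period; deviation gives 19 once then 3 forever.
  ρ ≥ 12/16 = 3/4.
Both must hold, so the binding constraint is Thalor's: ρ ≥ 5/6.

Thalor; ρ ≥ 5/6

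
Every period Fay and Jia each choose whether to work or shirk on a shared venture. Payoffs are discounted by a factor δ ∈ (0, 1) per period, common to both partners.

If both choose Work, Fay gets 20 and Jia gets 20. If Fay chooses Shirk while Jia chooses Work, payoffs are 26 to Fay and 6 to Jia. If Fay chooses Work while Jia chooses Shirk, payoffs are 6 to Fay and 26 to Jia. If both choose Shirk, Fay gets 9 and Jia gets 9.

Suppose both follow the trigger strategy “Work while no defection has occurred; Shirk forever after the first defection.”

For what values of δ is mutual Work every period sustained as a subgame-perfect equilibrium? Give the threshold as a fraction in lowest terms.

6/17

One-period gain from deviating is 26 − 20 = 6. The loss is 20 − 9 = 11 in every subsequent period, with present value 11·δ/(1−δ).
Deviation is unprofitable when 11·δ/(1−δ) ≥ 6, i.e. δ/(1−δ) ≥ 6/11.
Equivalently δ ≥ 6/(6+11) = 6/17.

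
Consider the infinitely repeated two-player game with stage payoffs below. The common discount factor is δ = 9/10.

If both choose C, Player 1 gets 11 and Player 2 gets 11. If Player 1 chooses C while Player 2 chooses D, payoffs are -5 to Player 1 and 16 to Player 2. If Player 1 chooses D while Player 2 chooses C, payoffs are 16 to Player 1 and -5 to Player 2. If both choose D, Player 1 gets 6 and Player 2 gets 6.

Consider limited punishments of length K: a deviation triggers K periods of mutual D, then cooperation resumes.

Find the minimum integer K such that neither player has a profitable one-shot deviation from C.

2

Need Σ_{k=1}^{K} δ^k ≥ (16−11)/(11−6) = 1.0000 at δ = 9/10.
At K = 1 the sum is 0.9000 < 1.0000; at K = 2 it is 1.7100 ≥ 1.0000.
So the minimum punishment length is K = 2.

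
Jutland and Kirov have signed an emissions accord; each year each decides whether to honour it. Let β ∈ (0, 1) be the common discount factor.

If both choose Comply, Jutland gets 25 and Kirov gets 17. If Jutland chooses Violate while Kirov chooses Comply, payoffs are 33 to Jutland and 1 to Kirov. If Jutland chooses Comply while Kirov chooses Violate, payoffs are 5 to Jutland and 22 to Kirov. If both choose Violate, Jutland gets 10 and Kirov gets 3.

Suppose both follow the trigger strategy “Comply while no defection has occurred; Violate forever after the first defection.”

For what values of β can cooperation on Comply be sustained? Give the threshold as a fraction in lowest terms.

Jutland's threshold: (33−25)/(33−10) = 8/23.
Kirov's threshold: (22−17)/(22−3) = 5/19.
8/23 > 5/19, so Jutland binds and β* = 8/23.

8/23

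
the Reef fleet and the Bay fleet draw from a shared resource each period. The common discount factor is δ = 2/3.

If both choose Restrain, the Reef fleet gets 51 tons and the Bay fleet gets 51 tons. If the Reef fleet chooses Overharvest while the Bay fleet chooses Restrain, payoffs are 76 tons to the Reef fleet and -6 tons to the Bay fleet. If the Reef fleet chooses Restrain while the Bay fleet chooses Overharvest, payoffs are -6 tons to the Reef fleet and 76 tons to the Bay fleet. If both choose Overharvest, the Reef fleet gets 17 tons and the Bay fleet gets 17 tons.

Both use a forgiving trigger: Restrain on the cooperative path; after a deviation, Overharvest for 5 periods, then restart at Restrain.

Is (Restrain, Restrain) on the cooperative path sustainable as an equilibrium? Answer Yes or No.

Yes

Comparing payoff streams over the 6 periods until play realigns: cooperate → 51(1+δ+…+δ^5); deviate → 76 + 17(δ+…+δ^5).
Cooperation is sustained iff (51−17)(δ+…+δ^5) ≥ 76−51.
δ+…+δ^5 = 2/3·(1−(2/3)^5)/(1−2/3) = 1.7366, and (76−51)/(51−17) = 0.7353.
1.7366 ≥ 0.7353, so cooperation is sustainable.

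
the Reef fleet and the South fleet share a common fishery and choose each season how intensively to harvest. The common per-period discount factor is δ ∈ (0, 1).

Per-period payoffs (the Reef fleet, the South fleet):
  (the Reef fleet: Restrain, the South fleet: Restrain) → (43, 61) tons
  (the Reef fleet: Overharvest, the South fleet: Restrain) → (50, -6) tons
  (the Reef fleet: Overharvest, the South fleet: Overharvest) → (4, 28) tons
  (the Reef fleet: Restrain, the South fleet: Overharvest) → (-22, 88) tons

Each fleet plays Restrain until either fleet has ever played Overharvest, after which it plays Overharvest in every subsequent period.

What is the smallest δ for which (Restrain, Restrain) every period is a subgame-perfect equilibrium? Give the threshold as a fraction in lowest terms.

9/20

the Reef fleet: cooperation gives 43 each period; deviation gives 50 once then 4 forever.
  43/(1−δ) ≥ 50 + 4δ/(1−δ) ⇒ δ ≥ 7/46.
the South fleet: cooperation gives 61 each period; deviation gives 88 once then 28 forever.
  δ ≥ 27/60 = 9/20.
Both must hold, so the binding constraint is the South fleet's: δ ≥ 9/20.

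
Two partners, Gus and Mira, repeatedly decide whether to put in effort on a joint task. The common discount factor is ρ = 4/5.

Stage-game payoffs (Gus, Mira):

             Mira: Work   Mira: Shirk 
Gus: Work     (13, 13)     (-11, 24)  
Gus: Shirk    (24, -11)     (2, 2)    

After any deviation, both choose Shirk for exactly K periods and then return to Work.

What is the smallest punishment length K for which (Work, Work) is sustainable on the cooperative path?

No profitable deviation requires (13−2)(ρ+…+ρ^K) ≥ 24−13, i.e. ρ+…+ρ^K ≥ 1 ≈ 1.0000.
With ρ = 4/5, the partial sums are K=1: 0.8000, K=2: 1.4400.
K = 2 is the first length at which the sum reaches 1.0000.

2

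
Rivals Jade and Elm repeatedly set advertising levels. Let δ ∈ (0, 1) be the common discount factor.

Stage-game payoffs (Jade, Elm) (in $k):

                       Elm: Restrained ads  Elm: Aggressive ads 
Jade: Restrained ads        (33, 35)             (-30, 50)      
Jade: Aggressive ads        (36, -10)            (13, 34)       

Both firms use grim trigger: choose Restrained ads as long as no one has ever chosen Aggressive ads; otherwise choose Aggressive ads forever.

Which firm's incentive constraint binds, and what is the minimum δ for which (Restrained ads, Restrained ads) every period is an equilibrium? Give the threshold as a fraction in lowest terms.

Elm; δ ≥ 15/16

Jade's threshold: (36−33)/(36−13) = 3/23.
Elm's threshold: (50−35)/(50−34) = 15/16.
3/23 < 15/16, so Elm binds and δ* = 15/16.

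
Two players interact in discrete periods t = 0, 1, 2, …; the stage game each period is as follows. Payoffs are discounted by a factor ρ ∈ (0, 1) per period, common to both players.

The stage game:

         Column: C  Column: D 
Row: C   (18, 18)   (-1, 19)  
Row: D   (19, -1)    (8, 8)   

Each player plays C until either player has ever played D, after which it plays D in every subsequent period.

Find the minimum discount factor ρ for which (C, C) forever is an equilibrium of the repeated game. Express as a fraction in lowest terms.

1/11

Cooperation forever yields 18 each period: 18/(1−ρ).
Deviating yields 19 once, then 8 forever: 19 + 8ρ/(1−ρ).
No profitable deviation requires 18/(1−ρ) ≥ 19 + 8ρ/(1−ρ).
Multiplying by (1−ρ): 18 ≥ 19(1−ρ) + 8ρ = 19 − 11ρ.
So 11ρ ≥ 1, i.e. ρ ≥ 1/11.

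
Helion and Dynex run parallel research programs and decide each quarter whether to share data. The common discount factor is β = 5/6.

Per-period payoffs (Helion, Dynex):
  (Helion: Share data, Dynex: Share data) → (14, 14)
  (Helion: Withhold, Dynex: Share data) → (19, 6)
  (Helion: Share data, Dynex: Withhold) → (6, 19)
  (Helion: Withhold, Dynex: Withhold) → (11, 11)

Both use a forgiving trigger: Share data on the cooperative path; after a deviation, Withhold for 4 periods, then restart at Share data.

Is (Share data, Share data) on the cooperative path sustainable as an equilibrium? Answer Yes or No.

Yes

A one-shot deviation gives 19 now, then 11 for 4 periods, then back to 14.
Gain from deviating: (19−14) today; loss: (14−11) in each of the next 4 periods.
No-deviation condition: (14−11)(β+…+β^4) ≥ 19−14, i.e. β+…+β^4 ≥ 5/3.
At β = 5/6: β+…+β^4 = 2.5887 ≥ 1.6667.
So cooperation is sustainable.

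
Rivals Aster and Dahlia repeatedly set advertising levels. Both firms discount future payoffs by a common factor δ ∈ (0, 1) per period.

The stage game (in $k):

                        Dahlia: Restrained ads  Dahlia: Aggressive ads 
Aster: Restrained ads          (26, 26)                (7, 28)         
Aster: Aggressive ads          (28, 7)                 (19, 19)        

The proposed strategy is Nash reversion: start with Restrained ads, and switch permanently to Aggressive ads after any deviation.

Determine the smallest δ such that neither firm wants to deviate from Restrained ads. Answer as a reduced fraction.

26/(1−δ) ≥ 28 + 19δ/(1−δ)
26 ≥ 28 − 9δ
δ ≥ 2/9.

2/9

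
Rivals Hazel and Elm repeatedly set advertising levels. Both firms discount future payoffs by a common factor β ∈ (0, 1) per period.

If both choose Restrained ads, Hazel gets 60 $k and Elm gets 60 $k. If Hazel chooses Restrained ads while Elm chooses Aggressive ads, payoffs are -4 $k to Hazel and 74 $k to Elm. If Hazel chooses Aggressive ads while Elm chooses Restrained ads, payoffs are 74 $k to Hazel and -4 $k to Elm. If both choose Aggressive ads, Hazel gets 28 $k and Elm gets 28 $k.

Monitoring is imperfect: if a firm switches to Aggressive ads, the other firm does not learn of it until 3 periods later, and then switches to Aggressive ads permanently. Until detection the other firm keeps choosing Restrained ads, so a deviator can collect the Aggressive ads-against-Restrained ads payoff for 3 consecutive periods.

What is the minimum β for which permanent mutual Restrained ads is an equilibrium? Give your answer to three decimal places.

The best deviation is to choose Aggressive ads for all 3 undetected periods, earning 74 each, then 28 forever once detected.
Deviation value: 74(1−β^3)/(1−β) + 28β^3/(1−β); cooperation value: 60/(1−β).
IC: 60 ≥ 74(1−β^3) + 28β^3 = 74 − 46β^3.
So β^3 ≥ 14/46 = 7/23, giving β ≥ (7/23)^(1/3) ≈ 0.673.

0.673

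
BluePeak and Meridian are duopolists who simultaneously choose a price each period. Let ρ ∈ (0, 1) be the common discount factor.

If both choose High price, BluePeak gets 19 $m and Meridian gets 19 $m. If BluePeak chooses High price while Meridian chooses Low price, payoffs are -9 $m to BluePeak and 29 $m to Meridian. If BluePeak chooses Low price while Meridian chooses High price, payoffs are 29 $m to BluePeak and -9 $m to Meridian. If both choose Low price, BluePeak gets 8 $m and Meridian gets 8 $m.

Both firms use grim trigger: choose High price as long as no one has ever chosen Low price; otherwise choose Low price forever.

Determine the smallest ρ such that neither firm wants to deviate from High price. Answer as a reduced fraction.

10/21

Under grim trigger the critical discount factor is (T−C)/(T−P) with T = 29, C = 19, P = 8.
ρ* = (29−19)/(29−8) = 10/21.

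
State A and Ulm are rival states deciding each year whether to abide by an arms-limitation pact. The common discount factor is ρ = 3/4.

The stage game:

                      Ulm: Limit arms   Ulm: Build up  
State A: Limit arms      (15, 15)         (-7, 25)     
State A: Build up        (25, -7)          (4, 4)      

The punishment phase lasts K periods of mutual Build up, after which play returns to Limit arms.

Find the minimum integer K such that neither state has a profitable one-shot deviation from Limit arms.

2

IC: ρ(1−ρ^K)/(1−ρ) ≥ (25−15)/(15−4) = 10/11.
With ρ = 3/4: need 1 − ρ^K ≥ 10/11·(1−3/4)/(3/4), i.e. ρ^K ≤ 0.6970.
Since (3/4)^1 = 0.7500 and (3/4)^2 = 0.5625, the smallest such K is 2.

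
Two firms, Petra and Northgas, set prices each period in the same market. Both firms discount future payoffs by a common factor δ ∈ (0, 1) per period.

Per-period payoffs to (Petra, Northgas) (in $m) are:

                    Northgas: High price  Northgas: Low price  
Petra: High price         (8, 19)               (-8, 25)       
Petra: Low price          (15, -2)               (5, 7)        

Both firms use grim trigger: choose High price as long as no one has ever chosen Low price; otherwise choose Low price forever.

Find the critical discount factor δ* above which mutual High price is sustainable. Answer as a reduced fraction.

For Petra: deviation gain 15−8 = 7, per-period punishment loss 8−5 = 3. IC gives δ ≥ 7/10.
For Northgas: gain 6, loss 12 per period, so δ ≥ 6/18 = 1/3.
The tighter constraint is Petra's, so cooperation needs δ ≥ 7/10.

7/10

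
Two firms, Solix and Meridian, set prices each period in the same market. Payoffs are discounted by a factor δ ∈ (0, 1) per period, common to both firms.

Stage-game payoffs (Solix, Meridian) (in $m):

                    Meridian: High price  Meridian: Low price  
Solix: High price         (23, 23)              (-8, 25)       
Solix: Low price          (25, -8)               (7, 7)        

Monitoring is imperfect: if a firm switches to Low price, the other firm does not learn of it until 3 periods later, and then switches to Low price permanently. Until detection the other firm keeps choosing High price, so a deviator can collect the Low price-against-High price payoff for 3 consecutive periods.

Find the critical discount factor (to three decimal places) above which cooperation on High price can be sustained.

A deviator earns 25 for 3 periods, then 7 forever; cooperating earns 23 forever. Multiplying the IC by (1−δ):
23 ≥ 25(1−δ^3) + 7δ^3, so 18·δ^3 ≥ 2 and δ^3 ≥ 1/9.
δ ≥ (1/9)^(1/3) ≈ 0.481.

0.481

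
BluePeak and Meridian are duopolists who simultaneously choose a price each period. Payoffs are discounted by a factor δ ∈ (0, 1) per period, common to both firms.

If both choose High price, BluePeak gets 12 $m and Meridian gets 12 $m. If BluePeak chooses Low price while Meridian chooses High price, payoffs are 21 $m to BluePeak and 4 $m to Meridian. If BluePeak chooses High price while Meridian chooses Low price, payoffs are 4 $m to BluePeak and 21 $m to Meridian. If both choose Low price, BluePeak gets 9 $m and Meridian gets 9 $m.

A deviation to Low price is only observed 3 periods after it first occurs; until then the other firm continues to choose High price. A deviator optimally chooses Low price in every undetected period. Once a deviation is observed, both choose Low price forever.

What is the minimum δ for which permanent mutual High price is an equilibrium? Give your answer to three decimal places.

Deviating for the 3 undetected periods gains 21−12 = 9 per period over cooperation, then loses 12−9 = 3 per period forever once punishment starts.
Gain: 9(1 + δ + … + δ^2); loss: 3·δ^3/(1−δ).
No profitable deviation ⇔ 9(1−δ^3) ≤ 3·δ^3, i.e. δ^3 ≥ 9/(9+3) = 3/4.
Hence δ ≥ (3/4)^(1/3) ≈ 0.909.

0.909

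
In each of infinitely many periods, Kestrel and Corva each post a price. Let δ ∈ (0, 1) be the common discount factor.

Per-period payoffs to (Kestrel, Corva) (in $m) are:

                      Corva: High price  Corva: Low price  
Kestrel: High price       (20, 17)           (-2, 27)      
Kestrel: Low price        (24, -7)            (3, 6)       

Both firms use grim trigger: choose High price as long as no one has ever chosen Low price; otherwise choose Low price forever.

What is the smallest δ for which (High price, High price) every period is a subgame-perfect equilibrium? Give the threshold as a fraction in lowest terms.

10/21

For Kestrel: deviation gain 24−20 = 4, per-period punishment loss 20−3 = 17. IC gives δ ≥ 4/21.
For Corva: gain 10, loss 11 per period, so δ ≥ 10/21.
The tighter constraint is Corva's, so cooperation needs δ ≥ 10/21.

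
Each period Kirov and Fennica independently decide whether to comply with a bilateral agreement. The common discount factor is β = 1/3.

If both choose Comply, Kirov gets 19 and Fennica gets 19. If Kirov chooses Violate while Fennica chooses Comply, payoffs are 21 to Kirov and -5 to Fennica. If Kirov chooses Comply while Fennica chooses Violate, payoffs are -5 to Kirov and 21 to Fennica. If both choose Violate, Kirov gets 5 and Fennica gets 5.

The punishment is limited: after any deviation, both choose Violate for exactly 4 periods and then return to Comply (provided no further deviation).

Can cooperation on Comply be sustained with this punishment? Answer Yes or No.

A one-shot deviation gives 21 now, then 5 for 4 periods, then back to 19.
Gain from deviating: (21−19) today; loss: (19−5) in each of the next 4 periods.
No-deviation condition: (19−5)(β+…+β^4) ≥ 21−19, i.e. β+…+β^4 ≥ 1/7.
At β = 1/3: β+…+β^4 = 0.4938 ≥ 0.1429.
So cooperation is sustainable.

Yes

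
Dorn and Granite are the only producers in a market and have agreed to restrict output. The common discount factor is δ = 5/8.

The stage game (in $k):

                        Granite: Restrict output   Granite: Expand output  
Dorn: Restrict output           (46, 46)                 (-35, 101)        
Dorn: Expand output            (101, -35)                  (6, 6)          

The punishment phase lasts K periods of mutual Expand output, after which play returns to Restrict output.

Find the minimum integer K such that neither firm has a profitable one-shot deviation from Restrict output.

4

IC: δ(1−δ^K)/(1−δ) ≥ (101−46)/(46−6) = 11/8.
With δ = 5/8: need 1 − δ^K ≥ 11/8·(1−5/8)/(5/8), i.e. δ^K ≤ 0.1750.
Since (5/8)^3 = 0.2441 and (5/8)^4 = 0.1526, the smallest such K is 4.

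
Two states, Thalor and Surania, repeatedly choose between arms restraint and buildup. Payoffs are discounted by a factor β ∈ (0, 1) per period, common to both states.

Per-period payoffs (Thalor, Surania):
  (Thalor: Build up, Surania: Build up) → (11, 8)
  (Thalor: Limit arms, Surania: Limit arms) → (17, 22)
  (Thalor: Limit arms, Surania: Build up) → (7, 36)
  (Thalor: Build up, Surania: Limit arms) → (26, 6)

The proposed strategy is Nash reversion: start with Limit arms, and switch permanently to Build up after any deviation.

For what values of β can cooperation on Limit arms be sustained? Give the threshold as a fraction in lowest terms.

For Thalor: deviation gain 26−17 = 9, per-period punishment loss 17−11 = 6. IC gives β ≥ 9/15 = 3/5.
For Surania: gain 14, loss 14 per period, so β ≥ 14/28 = 1/2.
The tighter constraint is Thalor's, so cooperation needs β ≥ 3/5.

3/5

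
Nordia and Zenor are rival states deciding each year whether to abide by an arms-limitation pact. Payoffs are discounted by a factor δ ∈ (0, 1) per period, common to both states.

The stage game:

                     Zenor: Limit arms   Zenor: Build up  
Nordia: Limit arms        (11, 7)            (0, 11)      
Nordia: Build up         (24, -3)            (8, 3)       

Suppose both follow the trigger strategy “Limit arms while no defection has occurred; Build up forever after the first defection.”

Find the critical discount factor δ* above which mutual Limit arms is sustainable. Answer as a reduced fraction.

Nordia: cooperation gives 11 each period; deviation gives 24 once then 8 forever.
  11/(1−δ) ≥ 24 + 8δ/(1−δ) ⇒ δ ≥ 13/16.
Zenor: cooperation gives 7 each period; deviation gives 11 once then 3 forever.
  δ ≥ 4/8 = 1/2.
Both must hold, so the binding constraint is Nordia's: δ ≥ 13/16.

13/16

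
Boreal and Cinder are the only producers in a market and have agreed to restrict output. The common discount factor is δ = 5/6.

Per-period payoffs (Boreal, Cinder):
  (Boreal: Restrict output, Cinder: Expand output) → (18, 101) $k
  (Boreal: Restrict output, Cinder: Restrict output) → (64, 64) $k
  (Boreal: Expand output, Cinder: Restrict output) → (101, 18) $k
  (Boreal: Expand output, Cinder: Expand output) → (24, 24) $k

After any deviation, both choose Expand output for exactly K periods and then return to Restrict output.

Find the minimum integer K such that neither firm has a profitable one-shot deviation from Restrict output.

Need Σ_{k=1}^{K} δ^k ≥ (101−64)/(64−24) = 0.9250 at δ = 5/6.
At K = 1 the sum is 0.8333 < 0.9250; at K = 2 it is 1.5278 ≥ 0.9250.
So the minimum punishment length is K = 2.

2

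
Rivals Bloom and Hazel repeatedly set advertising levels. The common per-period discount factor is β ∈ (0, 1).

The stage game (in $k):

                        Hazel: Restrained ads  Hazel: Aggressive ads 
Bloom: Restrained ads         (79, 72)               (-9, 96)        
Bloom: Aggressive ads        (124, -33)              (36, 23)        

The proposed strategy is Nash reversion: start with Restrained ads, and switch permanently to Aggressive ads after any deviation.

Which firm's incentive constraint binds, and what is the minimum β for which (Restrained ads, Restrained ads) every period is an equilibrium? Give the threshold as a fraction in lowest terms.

Bloom; β ≥ 45/88

Bloom's threshold: (124−79)/(124−36) = 45/88.
Hazel's threshold: (96−72)/(96−23) = 24/73.
45/88 > 24/73, so Bloom binds and β* = 45/88.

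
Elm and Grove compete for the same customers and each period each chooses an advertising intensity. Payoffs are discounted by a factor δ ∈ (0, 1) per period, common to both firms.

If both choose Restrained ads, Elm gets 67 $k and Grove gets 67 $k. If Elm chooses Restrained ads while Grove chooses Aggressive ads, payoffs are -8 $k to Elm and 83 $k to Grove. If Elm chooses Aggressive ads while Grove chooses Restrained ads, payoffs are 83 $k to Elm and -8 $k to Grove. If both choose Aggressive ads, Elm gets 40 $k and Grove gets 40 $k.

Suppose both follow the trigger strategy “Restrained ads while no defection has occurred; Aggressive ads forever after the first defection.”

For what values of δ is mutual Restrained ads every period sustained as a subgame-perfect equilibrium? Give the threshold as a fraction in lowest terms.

One-period gain from deviating is 83 − 67 = 16. The loss is 67 − 40 = 27 in every subsequent period, with present value 27·δ/(1−δ).
Deviation is unprofitable when 27·δ/(1−δ) ≥ 16, i.e. δ/(1−δ) ≥ 16/27.
Equivalently δ ≥ 16/(16+27) = 16/43.

16/43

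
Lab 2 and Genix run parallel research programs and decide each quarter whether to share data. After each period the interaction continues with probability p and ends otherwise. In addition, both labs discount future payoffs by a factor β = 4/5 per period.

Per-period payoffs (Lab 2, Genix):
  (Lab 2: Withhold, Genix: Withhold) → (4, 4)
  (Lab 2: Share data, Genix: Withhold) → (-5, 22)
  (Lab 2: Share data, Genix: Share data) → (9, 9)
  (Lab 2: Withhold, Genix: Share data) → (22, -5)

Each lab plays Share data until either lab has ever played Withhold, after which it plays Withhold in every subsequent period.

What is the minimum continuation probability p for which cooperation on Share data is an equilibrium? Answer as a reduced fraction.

65/72

With continuation probability p and discount β, the effective per-period discount factor is βp.
Grim-trigger IC: βp ≥ (22−9)/(22−4) = 13/18.
So p ≥ (13/18)/(4/5) = 65/72.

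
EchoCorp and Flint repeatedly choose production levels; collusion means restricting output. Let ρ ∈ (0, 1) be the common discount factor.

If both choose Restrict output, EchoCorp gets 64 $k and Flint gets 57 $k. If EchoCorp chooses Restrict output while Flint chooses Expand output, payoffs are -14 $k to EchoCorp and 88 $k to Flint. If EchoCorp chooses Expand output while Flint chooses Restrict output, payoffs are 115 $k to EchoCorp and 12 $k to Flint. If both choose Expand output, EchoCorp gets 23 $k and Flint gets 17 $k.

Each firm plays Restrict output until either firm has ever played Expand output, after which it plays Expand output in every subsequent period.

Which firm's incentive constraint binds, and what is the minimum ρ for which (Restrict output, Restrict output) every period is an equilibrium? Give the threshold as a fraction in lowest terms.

EchoCorp; ρ ≥ 51/92

For EchoCorp: deviation gain 115−64 = 51, per-period punishment loss 64−23 = 41. IC gives ρ ≥ 51/92.
For Flint: gain 31, loss 40 per period, so ρ ≥ 31/71.
The tighter constraint is EchoCorp's, so cooperation needs ρ ≥ 51/92.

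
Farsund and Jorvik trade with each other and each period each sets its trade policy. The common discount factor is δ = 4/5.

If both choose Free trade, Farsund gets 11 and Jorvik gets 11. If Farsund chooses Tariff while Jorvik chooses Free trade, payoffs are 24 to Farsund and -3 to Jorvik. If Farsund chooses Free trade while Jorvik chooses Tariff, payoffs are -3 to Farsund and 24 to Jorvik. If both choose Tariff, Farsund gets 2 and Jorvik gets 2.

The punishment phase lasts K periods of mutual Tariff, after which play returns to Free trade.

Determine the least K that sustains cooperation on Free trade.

Need Σ_{k=1}^{K} δ^k ≥ (24−11)/(11−2) = 1.4444 at δ = 4/5.
At K = 2 the sum is 1.4400 < 1.4444; at K = 3 it is 1.9520 ≥ 1.4444.
So the minimum punishment length is K = 3.

3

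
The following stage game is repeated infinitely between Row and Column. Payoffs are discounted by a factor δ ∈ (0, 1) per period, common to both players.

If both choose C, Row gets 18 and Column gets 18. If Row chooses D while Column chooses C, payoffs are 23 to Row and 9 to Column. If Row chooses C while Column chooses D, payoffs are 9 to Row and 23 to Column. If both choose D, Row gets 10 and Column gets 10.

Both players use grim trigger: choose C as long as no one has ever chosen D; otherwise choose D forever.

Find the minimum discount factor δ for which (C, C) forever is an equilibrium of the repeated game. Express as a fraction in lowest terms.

One-period gain from deviating is 23 − 18 = 5. The loss is 18 − 10 = 8 in every subsequent period, with present value 8·δ/(1−δ).
Deviation is unprofitable when 8·δ/(1−δ) ≥ 5, i.e. δ/(1−δ) ≥ 5/8.
Equivalently δ ≥ 5/(5+8) = 5/13.

5/13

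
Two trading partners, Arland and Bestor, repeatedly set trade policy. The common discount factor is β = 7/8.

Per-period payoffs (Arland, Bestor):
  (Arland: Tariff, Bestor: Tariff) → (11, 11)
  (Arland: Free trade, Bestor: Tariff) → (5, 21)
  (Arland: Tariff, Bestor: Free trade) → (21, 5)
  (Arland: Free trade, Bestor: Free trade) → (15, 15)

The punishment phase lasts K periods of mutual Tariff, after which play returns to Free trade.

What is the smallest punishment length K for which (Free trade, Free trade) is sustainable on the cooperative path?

2

IC: β(1−β^K)/(1−β) ≥ (21−15)/(15−11) = 3/2.
With β = 7/8: need 1 − β^K ≥ 3/2·(1−7/8)/(7/8), i.e. β^K ≤ 0.7857.
Since (7/8)^1 = 0.8750 and (7/8)^2 = 0.7656, the smallest such K is 2.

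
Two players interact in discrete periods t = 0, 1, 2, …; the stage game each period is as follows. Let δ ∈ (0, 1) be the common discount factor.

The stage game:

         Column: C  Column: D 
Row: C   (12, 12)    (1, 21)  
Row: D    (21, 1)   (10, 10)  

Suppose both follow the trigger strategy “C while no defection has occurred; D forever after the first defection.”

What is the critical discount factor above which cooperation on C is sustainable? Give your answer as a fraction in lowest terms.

9/11

Under grim trigger the critical discount factor is (T−C)/(T−P) with T = 21, C = 12, P = 10.
δ* = (21−12)/(21−10) = 9/11.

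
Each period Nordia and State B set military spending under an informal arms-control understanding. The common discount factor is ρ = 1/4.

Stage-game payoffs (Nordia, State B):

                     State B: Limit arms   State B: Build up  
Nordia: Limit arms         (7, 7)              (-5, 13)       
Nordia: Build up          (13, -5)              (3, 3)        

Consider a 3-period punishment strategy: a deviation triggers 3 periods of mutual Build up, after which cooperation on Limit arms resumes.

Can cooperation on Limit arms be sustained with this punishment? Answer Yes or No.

No

IC: ρ+…+ρ^3 ≥ (13−7)/(7−3) = 3/2.
At ρ = 1/4: partial sum = 0.3281 < 1.5000. Cooperation not sustainable.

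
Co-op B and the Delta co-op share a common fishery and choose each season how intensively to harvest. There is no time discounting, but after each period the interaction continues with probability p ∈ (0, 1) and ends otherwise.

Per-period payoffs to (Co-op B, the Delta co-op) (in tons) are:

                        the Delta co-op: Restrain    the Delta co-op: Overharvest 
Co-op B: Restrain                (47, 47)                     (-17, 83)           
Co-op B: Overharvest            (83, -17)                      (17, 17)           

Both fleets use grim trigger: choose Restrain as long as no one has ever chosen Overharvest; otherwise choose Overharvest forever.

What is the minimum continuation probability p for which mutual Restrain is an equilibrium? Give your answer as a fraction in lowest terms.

With no time discounting, the continuation probability p plays the role of the discount factor.
Grim-trigger IC: 47/(1−p) ≥ 83 + 17p/(1−p) ⇒ p ≥ (83−47)/(83−17) = 6/11.

6/11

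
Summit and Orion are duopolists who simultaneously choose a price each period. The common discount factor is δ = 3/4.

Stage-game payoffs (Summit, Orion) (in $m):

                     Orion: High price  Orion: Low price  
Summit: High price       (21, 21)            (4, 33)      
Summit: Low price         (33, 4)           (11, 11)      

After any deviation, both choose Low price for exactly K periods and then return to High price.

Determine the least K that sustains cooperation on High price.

2

IC: δ(1−δ^K)/(1−δ) ≥ (33−21)/(21−11) = 6/5.
With δ = 3/4: need 1 − δ^K ≥ 6/5·(1−3/4)/(3/4), i.e. δ^K ≤ 0.6000.
Since (3/4)^1 = 0.7500 and (3/4)^2 = 0.5625, the smallest such K is 2.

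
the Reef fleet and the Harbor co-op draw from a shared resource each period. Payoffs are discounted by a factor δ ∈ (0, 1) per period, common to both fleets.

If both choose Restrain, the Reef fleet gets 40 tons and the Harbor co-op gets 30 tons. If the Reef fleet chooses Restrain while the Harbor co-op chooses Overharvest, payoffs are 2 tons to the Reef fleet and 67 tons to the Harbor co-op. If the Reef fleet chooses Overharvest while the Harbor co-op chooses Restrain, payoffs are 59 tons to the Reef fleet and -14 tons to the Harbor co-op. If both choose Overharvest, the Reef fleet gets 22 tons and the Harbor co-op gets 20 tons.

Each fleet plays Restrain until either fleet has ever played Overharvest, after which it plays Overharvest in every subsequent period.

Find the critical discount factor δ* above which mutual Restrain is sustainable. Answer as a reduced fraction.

the Reef fleet: cooperation gives 40 each period; deviation gives 59 once then 22 forever.
  40/(1−δ) ≥ 59 + 22δ/(1−δ) ⇒ δ ≥ 19/37.
the Harbor co-op: cooperation gives 30 each period; deviation gives 67 once then 20 forever.
  δ ≥ 37/47.
Both must hold, so the binding constraint is the Harbor co-op's: δ ≥ 37/47.

37/47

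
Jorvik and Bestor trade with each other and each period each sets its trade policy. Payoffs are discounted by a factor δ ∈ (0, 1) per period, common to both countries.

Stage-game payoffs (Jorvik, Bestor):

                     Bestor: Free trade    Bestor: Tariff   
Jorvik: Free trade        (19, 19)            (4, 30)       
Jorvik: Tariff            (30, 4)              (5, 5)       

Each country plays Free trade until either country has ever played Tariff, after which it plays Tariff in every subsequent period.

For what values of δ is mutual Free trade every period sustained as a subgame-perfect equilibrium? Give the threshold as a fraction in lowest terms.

19/(1−δ) ≥ 30 + 5δ/(1−δ)
19 ≥ 30 − 25δ
δ ≥ 11/25.

11/25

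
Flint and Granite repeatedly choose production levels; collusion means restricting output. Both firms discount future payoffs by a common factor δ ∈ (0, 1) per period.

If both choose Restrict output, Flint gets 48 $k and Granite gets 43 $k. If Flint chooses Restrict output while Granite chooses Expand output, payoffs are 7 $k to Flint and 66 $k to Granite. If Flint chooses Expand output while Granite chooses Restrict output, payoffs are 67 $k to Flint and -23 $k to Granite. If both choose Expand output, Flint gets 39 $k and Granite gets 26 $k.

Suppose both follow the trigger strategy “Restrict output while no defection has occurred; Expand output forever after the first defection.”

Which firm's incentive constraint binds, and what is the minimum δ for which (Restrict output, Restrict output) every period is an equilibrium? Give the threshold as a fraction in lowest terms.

For Flint: deviation gain 67−48 = 19, per-period punishment loss 48−39 = 9. IC gives δ ≥ 19/28.
For Granite: gain 23, loss 17 per period, so δ ≥ 23/40.
The tighter constraint is Flint's, so cooperation needs δ ≥ 19/28.

Flint; δ ≥ 19/28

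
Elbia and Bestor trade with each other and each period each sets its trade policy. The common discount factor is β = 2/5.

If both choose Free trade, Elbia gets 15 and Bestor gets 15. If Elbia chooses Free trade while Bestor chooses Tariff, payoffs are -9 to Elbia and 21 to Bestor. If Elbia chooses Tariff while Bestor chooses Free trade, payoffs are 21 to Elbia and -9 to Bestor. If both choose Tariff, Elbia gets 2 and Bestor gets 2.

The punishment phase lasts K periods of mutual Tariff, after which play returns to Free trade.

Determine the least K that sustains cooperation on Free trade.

2

No profitable deviation requires (15−2)(β+…+β^K) ≥ 21−15, i.e. β+…+β^K ≥ 6/13 ≈ 0.4615.
With β = 2/5, the partial sums are K=1: 0.4000, K=2: 0.5600.
K = 2 is the first length at which the sum reaches 0.4615.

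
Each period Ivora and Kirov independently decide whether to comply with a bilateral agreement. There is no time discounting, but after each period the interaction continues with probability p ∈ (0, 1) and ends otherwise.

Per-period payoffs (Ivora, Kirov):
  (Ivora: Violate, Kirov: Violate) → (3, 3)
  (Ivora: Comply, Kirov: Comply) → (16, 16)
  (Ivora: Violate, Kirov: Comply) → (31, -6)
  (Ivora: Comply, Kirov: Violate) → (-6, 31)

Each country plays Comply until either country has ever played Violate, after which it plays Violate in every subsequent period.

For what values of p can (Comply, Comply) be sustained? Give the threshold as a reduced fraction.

Expected cooperation value is 16 + p·16 + p²·16 + … = 16/(1−p); deviation gives 31 + p·3/(1−p).
16 ≥ 31(1−p) + 3p ⇒ 28p ≥ 15 ⇒ p ≥ 15/28.

15/28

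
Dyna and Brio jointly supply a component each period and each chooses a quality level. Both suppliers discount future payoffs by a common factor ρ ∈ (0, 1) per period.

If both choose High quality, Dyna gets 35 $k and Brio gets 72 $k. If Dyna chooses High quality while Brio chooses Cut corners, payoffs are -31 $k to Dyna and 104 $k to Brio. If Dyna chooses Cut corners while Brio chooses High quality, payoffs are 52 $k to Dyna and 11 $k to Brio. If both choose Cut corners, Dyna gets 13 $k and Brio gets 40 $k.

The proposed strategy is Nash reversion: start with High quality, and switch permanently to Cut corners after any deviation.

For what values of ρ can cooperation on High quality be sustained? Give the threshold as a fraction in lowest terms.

1/2

For Dyna: deviation gain 52−35 = 17, per-period punishment loss 35−13 = 22. IC gives ρ ≥ 17/39.
For Brio: gain 32, loss 32 per period, so ρ ≥ 32/64 = 1/2.
The tighter constraint is Brio's, so cooperation needs ρ ≥ 1/2.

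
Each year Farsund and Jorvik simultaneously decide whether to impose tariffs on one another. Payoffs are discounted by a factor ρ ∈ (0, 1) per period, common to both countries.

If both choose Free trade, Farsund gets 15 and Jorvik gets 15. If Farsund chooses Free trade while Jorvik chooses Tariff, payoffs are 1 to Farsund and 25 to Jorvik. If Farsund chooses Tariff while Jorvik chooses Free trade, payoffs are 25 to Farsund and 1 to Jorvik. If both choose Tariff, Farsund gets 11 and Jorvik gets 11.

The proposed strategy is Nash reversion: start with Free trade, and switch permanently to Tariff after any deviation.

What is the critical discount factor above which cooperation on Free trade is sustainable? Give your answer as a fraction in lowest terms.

5/7

One-period gain from deviating is 25 − 15 = 10. The loss is 15 − 11 = 4 in every subsequent period, with present value 4·ρ/(1−ρ).
Deviation is unprofitable when 4·ρ/(1−ρ) ≥ 10, i.e. ρ/(1−ρ) ≥ 5/2.
Equivalently ρ ≥ 10/(10+4) = 5/7.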